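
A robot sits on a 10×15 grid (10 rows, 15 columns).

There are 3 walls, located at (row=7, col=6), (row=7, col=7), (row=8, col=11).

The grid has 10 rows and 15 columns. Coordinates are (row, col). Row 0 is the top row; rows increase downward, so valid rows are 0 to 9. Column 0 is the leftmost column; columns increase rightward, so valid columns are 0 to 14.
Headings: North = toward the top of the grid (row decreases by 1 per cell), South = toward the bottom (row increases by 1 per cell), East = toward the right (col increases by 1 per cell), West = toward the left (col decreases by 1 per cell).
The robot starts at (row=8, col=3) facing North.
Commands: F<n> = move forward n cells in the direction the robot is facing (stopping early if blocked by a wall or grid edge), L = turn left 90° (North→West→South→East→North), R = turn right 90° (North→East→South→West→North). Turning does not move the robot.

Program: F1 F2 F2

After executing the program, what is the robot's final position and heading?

Start: (row=8, col=3), facing North
  F1: move forward 1, now at (row=7, col=3)
  F2: move forward 2, now at (row=5, col=3)
  F2: move forward 2, now at (row=3, col=3)
Final: (row=3, col=3), facing North

Answer: Final position: (row=3, col=3), facing North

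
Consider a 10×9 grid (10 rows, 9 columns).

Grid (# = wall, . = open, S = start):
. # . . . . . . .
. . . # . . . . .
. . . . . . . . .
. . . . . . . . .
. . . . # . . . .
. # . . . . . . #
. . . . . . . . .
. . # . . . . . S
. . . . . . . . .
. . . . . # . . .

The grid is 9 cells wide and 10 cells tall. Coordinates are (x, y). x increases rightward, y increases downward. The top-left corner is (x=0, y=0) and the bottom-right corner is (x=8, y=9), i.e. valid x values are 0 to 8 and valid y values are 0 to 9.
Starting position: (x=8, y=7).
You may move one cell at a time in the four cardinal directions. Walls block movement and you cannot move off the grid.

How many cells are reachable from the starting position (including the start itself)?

BFS flood-fill from (x=8, y=7):
  Distance 0: (x=8, y=7)
  Distance 1: (x=8, y=6), (x=7, y=7), (x=8, y=8)
  Distance 2: (x=7, y=6), (x=6, y=7), (x=7, y=8), (x=8, y=9)
  Distance 3: (x=7, y=5), (x=6, y=6), (x=5, y=7), (x=6, y=8), (x=7, y=9)
  Distance 4: (x=7, y=4), (x=6, y=5), (x=5, y=6), (x=4, y=7), (x=5, y=8), (x=6, y=9)
  Distance 5: (x=7, y=3), (x=6, y=4), (x=8, y=4), (x=5, y=5), (x=4, y=6), (x=3, y=7), (x=4, y=8)
  Distance 6: (x=7, y=2), (x=6, y=3), (x=8, y=3), (x=5, y=4), (x=4, y=5), (x=3, y=6), (x=3, y=8), (x=4, y=9)
  Distance 7: (x=7, y=1), (x=6, y=2), (x=8, y=2), (x=5, y=3), (x=3, y=5), (x=2, y=6), (x=2, y=8), (x=3, y=9)
  Distance 8: (x=7, y=0), (x=6, y=1), (x=8, y=1), (x=5, y=2), (x=4, y=3), (x=3, y=4), (x=2, y=5), (x=1, y=6), (x=1, y=8), (x=2, y=9)
  Distance 9: (x=6, y=0), (x=8, y=0), (x=5, y=1), (x=4, y=2), (x=3, y=3), (x=2, y=4), (x=0, y=6), (x=1, y=7), (x=0, y=8), (x=1, y=9)
  Distance 10: (x=5, y=0), (x=4, y=1), (x=3, y=2), (x=2, y=3), (x=1, y=4), (x=0, y=5), (x=0, y=7), (x=0, y=9)
  Distance 11: (x=4, y=0), (x=2, y=2), (x=1, y=3), (x=0, y=4)
  Distance 12: (x=3, y=0), (x=2, y=1), (x=1, y=2), (x=0, y=3)
  Distance 13: (x=2, y=0), (x=1, y=1), (x=0, y=2)
  Distance 14: (x=0, y=1)
  Distance 15: (x=0, y=0)
Total reachable: 83 (grid has 83 open cells total)

Answer: Reachable cells: 83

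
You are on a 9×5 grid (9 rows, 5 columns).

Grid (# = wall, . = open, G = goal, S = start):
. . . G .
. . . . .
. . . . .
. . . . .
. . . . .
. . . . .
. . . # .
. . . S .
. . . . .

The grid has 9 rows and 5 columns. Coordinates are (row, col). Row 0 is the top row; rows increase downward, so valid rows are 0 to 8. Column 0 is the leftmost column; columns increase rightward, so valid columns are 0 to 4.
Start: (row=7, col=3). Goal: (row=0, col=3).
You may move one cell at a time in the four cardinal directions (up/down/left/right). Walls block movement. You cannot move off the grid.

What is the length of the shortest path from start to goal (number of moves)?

BFS from (row=7, col=3) until reaching (row=0, col=3):
  Distance 0: (row=7, col=3)
  Distance 1: (row=7, col=2), (row=7, col=4), (row=8, col=3)
  Distance 2: (row=6, col=2), (row=6, col=4), (row=7, col=1), (row=8, col=2), (row=8, col=4)
  Distance 3: (row=5, col=2), (row=5, col=4), (row=6, col=1), (row=7, col=0), (row=8, col=1)
  Distance 4: (row=4, col=2), (row=4, col=4), (row=5, col=1), (row=5, col=3), (row=6, col=0), (row=8, col=0)
  Distance 5: (row=3, col=2), (row=3, col=4), (row=4, col=1), (row=4, col=3), (row=5, col=0)
  Distance 6: (row=2, col=2), (row=2, col=4), (row=3, col=1), (row=3, col=3), (row=4, col=0)
  Distance 7: (row=1, col=2), (row=1, col=4), (row=2, col=1), (row=2, col=3), (row=3, col=0)
  Distance 8: (row=0, col=2), (row=0, col=4), (row=1, col=1), (row=1, col=3), (row=2, col=0)
  Distance 9: (row=0, col=1), (row=0, col=3), (row=1, col=0)  <- goal reached here
One shortest path (9 moves): (row=7, col=3) -> (row=7, col=4) -> (row=6, col=4) -> (row=5, col=4) -> (row=5, col=3) -> (row=4, col=3) -> (row=3, col=3) -> (row=2, col=3) -> (row=1, col=3) -> (row=0, col=3)

Answer: Shortest path length: 9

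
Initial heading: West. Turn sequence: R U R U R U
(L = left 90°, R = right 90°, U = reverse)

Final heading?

Start: West
  R (right (90° clockwise)) -> North
  U (U-turn (180°)) -> South
  R (right (90° clockwise)) -> West
  U (U-turn (180°)) -> East
  R (right (90° clockwise)) -> South
  U (U-turn (180°)) -> North
Final: North

Answer: Final heading: North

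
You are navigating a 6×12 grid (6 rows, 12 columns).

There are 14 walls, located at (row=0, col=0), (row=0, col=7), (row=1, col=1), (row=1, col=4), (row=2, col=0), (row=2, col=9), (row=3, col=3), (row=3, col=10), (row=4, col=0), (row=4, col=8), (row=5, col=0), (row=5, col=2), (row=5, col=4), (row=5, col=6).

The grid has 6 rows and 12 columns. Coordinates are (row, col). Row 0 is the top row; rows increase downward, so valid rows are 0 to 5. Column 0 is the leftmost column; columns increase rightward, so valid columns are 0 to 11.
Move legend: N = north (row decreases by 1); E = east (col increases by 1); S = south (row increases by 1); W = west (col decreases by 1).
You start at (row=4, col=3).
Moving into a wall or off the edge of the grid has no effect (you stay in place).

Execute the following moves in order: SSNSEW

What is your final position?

Start: (row=4, col=3)
  S (south): (row=4, col=3) -> (row=5, col=3)
  S (south): blocked, stay at (row=5, col=3)
  N (north): (row=5, col=3) -> (row=4, col=3)
  S (south): (row=4, col=3) -> (row=5, col=3)
  E (east): blocked, stay at (row=5, col=3)
  W (west): blocked, stay at (row=5, col=3)
Final: (row=5, col=3)

Answer: Final position: (row=5, col=3)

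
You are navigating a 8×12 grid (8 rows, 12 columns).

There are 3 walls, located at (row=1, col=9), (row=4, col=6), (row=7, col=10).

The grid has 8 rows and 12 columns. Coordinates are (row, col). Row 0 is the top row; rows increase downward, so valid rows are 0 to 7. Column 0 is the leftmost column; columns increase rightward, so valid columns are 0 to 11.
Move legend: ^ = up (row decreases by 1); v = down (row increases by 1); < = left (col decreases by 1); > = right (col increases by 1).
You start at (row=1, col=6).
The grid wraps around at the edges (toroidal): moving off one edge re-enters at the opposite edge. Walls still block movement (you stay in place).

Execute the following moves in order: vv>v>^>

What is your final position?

Start: (row=1, col=6)
  v (down): (row=1, col=6) -> (row=2, col=6)
  v (down): (row=2, col=6) -> (row=3, col=6)
  > (right): (row=3, col=6) -> (row=3, col=7)
  v (down): (row=3, col=7) -> (row=4, col=7)
  > (right): (row=4, col=7) -> (row=4, col=8)
  ^ (up): (row=4, col=8) -> (row=3, col=8)
  > (right): (row=3, col=8) -> (row=3, col=9)
Final: (row=3, col=9)

Answer: Final position: (row=3, col=9)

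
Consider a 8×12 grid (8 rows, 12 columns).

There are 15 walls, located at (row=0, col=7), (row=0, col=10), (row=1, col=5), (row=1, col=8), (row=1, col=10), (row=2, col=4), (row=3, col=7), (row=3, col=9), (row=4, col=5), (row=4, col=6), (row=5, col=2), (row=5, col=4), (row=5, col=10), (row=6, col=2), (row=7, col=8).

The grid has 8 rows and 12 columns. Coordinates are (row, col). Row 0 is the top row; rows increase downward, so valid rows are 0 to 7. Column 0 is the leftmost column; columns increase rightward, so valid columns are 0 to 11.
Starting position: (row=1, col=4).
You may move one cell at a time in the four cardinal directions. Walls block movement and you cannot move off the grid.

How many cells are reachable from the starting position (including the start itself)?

BFS flood-fill from (row=1, col=4):
  Distance 0: (row=1, col=4)
  Distance 1: (row=0, col=4), (row=1, col=3)
  Distance 2: (row=0, col=3), (row=0, col=5), (row=1, col=2), (row=2, col=3)
  Distance 3: (row=0, col=2), (row=0, col=6), (row=1, col=1), (row=2, col=2), (row=3, col=3)
  Distance 4: (row=0, col=1), (row=1, col=0), (row=1, col=6), (row=2, col=1), (row=3, col=2), (row=3, col=4), (row=4, col=3)
  Distance 5: (row=0, col=0), (row=1, col=7), (row=2, col=0), (row=2, col=6), (row=3, col=1), (row=3, col=5), (row=4, col=2), (row=4, col=4), (row=5, col=3)
  Distance 6: (row=2, col=5), (row=2, col=7), (row=3, col=0), (row=3, col=6), (row=4, col=1), (row=6, col=3)
  Distance 7: (row=2, col=8), (row=4, col=0), (row=5, col=1), (row=6, col=4), (row=7, col=3)
  Distance 8: (row=2, col=9), (row=3, col=8), (row=5, col=0), (row=6, col=1), (row=6, col=5), (row=7, col=2), (row=7, col=4)
  Distance 9: (row=1, col=9), (row=2, col=10), (row=4, col=8), (row=5, col=5), (row=6, col=0), (row=6, col=6), (row=7, col=1), (row=7, col=5)
  Distance 10: (row=0, col=9), (row=2, col=11), (row=3, col=10), (row=4, col=7), (row=4, col=9), (row=5, col=6), (row=5, col=8), (row=6, col=7), (row=7, col=0), (row=7, col=6)
  Distance 11: (row=0, col=8), (row=1, col=11), (row=3, col=11), (row=4, col=10), (row=5, col=7), (row=5, col=9), (row=6, col=8), (row=7, col=7)
  Distance 12: (row=0, col=11), (row=4, col=11), (row=6, col=9)
  Distance 13: (row=5, col=11), (row=6, col=10), (row=7, col=9)
  Distance 14: (row=6, col=11), (row=7, col=10)
  Distance 15: (row=7, col=11)
Total reachable: 81 (grid has 81 open cells total)

Answer: Reachable cells: 81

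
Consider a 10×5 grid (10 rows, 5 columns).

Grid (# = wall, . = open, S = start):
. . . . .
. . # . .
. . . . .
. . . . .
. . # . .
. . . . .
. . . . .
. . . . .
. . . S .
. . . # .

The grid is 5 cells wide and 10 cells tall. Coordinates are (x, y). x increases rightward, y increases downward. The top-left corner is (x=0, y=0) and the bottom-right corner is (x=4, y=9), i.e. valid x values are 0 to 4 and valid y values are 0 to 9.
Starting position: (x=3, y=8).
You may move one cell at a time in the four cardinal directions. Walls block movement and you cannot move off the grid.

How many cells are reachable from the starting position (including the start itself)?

BFS flood-fill from (x=3, y=8):
  Distance 0: (x=3, y=8)
  Distance 1: (x=3, y=7), (x=2, y=8), (x=4, y=8)
  Distance 2: (x=3, y=6), (x=2, y=7), (x=4, y=7), (x=1, y=8), (x=2, y=9), (x=4, y=9)
  Distance 3: (x=3, y=5), (x=2, y=6), (x=4, y=6), (x=1, y=7), (x=0, y=8), (x=1, y=9)
  Distance 4: (x=3, y=4), (x=2, y=5), (x=4, y=5), (x=1, y=6), (x=0, y=7), (x=0, y=9)
  Distance 5: (x=3, y=3), (x=4, y=4), (x=1, y=5), (x=0, y=6)
  Distance 6: (x=3, y=2), (x=2, y=3), (x=4, y=3), (x=1, y=4), (x=0, y=5)
  Distance 7: (x=3, y=1), (x=2, y=2), (x=4, y=2), (x=1, y=3), (x=0, y=4)
  Distance 8: (x=3, y=0), (x=4, y=1), (x=1, y=2), (x=0, y=3)
  Distance 9: (x=2, y=0), (x=4, y=0), (x=1, y=1), (x=0, y=2)
  Distance 10: (x=1, y=0), (x=0, y=1)
  Distance 11: (x=0, y=0)
Total reachable: 47 (grid has 47 open cells total)

Answer: Reachable cells: 47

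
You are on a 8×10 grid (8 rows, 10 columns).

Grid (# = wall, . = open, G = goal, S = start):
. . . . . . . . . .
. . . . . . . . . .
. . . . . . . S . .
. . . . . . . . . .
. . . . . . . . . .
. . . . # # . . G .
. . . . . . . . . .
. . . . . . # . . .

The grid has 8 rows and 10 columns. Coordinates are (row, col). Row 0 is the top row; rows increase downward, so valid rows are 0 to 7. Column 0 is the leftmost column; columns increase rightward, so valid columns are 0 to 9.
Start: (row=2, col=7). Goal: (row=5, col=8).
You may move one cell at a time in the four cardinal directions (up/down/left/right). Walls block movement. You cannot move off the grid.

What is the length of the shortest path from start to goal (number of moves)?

Answer: Shortest path length: 4

Derivation:
BFS from (row=2, col=7) until reaching (row=5, col=8):
  Distance 0: (row=2, col=7)
  Distance 1: (row=1, col=7), (row=2, col=6), (row=2, col=8), (row=3, col=7)
  Distance 2: (row=0, col=7), (row=1, col=6), (row=1, col=8), (row=2, col=5), (row=2, col=9), (row=3, col=6), (row=3, col=8), (row=4, col=7)
  Distance 3: (row=0, col=6), (row=0, col=8), (row=1, col=5), (row=1, col=9), (row=2, col=4), (row=3, col=5), (row=3, col=9), (row=4, col=6), (row=4, col=8), (row=5, col=7)
  Distance 4: (row=0, col=5), (row=0, col=9), (row=1, col=4), (row=2, col=3), (row=3, col=4), (row=4, col=5), (row=4, col=9), (row=5, col=6), (row=5, col=8), (row=6, col=7)  <- goal reached here
One shortest path (4 moves): (row=2, col=7) -> (row=2, col=8) -> (row=3, col=8) -> (row=4, col=8) -> (row=5, col=8)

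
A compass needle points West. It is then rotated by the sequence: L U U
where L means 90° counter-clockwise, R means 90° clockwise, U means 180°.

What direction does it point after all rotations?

Start: West
  L (left (90° counter-clockwise)) -> South
  U (U-turn (180°)) -> North
  U (U-turn (180°)) -> South
Final: South

Answer: Final heading: South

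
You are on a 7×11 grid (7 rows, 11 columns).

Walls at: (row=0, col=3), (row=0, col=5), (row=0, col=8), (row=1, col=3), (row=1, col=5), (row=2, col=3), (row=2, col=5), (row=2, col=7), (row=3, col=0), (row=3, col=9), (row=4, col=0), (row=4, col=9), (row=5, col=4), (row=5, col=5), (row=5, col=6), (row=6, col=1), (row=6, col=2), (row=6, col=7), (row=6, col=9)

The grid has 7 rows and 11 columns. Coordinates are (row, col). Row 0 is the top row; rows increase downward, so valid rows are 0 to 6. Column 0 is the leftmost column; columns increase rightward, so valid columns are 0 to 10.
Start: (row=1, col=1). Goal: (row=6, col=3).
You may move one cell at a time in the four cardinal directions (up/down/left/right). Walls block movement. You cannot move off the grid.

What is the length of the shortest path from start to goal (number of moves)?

BFS from (row=1, col=1) until reaching (row=6, col=3):
  Distance 0: (row=1, col=1)
  Distance 1: (row=0, col=1), (row=1, col=0), (row=1, col=2), (row=2, col=1)
  Distance 2: (row=0, col=0), (row=0, col=2), (row=2, col=0), (row=2, col=2), (row=3, col=1)
  Distance 3: (row=3, col=2), (row=4, col=1)
  Distance 4: (row=3, col=3), (row=4, col=2), (row=5, col=1)
  Distance 5: (row=3, col=4), (row=4, col=3), (row=5, col=0), (row=5, col=2)
  Distance 6: (row=2, col=4), (row=3, col=5), (row=4, col=4), (row=5, col=3), (row=6, col=0)
  Distance 7: (row=1, col=4), (row=3, col=6), (row=4, col=5), (row=6, col=3)  <- goal reached here
One shortest path (7 moves): (row=1, col=1) -> (row=1, col=2) -> (row=2, col=2) -> (row=3, col=2) -> (row=3, col=3) -> (row=4, col=3) -> (row=5, col=3) -> (row=6, col=3)

Answer: Shortest path length: 7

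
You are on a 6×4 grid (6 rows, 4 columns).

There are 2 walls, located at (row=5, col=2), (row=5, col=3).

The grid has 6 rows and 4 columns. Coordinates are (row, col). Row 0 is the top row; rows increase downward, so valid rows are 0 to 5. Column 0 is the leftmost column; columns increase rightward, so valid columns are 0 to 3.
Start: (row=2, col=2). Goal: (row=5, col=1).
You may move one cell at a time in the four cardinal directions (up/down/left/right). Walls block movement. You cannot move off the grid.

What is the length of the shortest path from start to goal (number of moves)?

BFS from (row=2, col=2) until reaching (row=5, col=1):
  Distance 0: (row=2, col=2)
  Distance 1: (row=1, col=2), (row=2, col=1), (row=2, col=3), (row=3, col=2)
  Distance 2: (row=0, col=2), (row=1, col=1), (row=1, col=3), (row=2, col=0), (row=3, col=1), (row=3, col=3), (row=4, col=2)
  Distance 3: (row=0, col=1), (row=0, col=3), (row=1, col=0), (row=3, col=0), (row=4, col=1), (row=4, col=3)
  Distance 4: (row=0, col=0), (row=4, col=0), (row=5, col=1)  <- goal reached here
One shortest path (4 moves): (row=2, col=2) -> (row=2, col=1) -> (row=3, col=1) -> (row=4, col=1) -> (row=5, col=1)

Answer: Shortest path length: 4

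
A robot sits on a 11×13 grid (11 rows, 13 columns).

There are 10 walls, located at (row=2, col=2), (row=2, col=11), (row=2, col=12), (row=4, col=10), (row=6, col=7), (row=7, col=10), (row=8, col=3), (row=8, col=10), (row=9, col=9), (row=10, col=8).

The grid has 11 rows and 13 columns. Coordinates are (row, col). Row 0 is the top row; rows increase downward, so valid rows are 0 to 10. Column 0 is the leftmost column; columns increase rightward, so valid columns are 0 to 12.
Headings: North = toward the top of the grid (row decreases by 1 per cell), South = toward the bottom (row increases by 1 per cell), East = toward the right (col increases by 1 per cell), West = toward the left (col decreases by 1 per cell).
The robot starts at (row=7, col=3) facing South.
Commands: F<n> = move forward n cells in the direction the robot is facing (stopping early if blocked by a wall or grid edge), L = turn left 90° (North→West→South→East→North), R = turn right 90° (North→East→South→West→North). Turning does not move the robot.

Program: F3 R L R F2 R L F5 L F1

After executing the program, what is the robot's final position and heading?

Start: (row=7, col=3), facing South
  F3: move forward 0/3 (blocked), now at (row=7, col=3)
  R: turn right, now facing West
  L: turn left, now facing South
  R: turn right, now facing West
  F2: move forward 2, now at (row=7, col=1)
  R: turn right, now facing North
  L: turn left, now facing West
  F5: move forward 1/5 (blocked), now at (row=7, col=0)
  L: turn left, now facing South
  F1: move forward 1, now at (row=8, col=0)
Final: (row=8, col=0), facing South

Answer: Final position: (row=8, col=0), facing South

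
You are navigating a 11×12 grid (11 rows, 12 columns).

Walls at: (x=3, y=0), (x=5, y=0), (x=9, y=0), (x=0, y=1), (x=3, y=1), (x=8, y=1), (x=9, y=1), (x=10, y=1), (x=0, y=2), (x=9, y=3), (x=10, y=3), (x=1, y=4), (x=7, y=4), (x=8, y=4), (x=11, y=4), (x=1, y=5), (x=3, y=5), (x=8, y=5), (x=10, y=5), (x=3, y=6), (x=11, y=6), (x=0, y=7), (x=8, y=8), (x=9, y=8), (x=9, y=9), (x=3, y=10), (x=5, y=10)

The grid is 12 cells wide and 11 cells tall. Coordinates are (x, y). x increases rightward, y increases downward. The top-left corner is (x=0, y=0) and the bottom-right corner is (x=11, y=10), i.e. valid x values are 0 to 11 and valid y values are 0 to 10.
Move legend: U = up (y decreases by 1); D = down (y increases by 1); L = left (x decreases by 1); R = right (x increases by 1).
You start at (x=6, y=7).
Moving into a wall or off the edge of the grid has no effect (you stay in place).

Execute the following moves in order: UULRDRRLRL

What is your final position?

Answer: Final position: (x=7, y=6)

Derivation:
Start: (x=6, y=7)
  U (up): (x=6, y=7) -> (x=6, y=6)
  U (up): (x=6, y=6) -> (x=6, y=5)
  L (left): (x=6, y=5) -> (x=5, y=5)
  R (right): (x=5, y=5) -> (x=6, y=5)
  D (down): (x=6, y=5) -> (x=6, y=6)
  R (right): (x=6, y=6) -> (x=7, y=6)
  R (right): (x=7, y=6) -> (x=8, y=6)
  L (left): (x=8, y=6) -> (x=7, y=6)
  R (right): (x=7, y=6) -> (x=8, y=6)
  L (left): (x=8, y=6) -> (x=7, y=6)
Final: (x=7, y=6)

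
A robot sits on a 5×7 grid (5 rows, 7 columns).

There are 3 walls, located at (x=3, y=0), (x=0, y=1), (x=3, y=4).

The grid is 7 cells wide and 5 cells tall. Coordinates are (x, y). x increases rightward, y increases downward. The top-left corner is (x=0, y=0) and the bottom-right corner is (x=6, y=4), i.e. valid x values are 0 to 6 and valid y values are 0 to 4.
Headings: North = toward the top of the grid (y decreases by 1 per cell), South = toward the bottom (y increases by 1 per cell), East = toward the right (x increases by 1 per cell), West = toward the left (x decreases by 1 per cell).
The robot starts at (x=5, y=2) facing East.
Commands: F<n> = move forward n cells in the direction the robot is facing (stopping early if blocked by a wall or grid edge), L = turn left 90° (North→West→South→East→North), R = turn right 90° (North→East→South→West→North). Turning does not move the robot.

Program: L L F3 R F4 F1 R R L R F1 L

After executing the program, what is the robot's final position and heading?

Answer: Final position: (x=2, y=1), facing East

Derivation:
Start: (x=5, y=2), facing East
  L: turn left, now facing North
  L: turn left, now facing West
  F3: move forward 3, now at (x=2, y=2)
  R: turn right, now facing North
  F4: move forward 2/4 (blocked), now at (x=2, y=0)
  F1: move forward 0/1 (blocked), now at (x=2, y=0)
  R: turn right, now facing East
  R: turn right, now facing South
  L: turn left, now facing East
  R: turn right, now facing South
  F1: move forward 1, now at (x=2, y=1)
  L: turn left, now facing East
Final: (x=2, y=1), facing East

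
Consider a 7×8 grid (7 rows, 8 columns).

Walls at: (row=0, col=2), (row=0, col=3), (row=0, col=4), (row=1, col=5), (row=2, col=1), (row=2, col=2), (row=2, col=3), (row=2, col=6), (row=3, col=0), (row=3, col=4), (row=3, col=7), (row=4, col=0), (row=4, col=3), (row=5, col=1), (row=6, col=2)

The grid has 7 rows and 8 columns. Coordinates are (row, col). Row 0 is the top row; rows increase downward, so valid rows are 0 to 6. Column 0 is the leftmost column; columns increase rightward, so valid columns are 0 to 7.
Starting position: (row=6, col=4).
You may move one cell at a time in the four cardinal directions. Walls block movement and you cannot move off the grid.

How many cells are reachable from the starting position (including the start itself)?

BFS flood-fill from (row=6, col=4):
  Distance 0: (row=6, col=4)
  Distance 1: (row=5, col=4), (row=6, col=3), (row=6, col=5)
  Distance 2: (row=4, col=4), (row=5, col=3), (row=5, col=5), (row=6, col=6)
  Distance 3: (row=4, col=5), (row=5, col=2), (row=5, col=6), (row=6, col=7)
  Distance 4: (row=3, col=5), (row=4, col=2), (row=4, col=6), (row=5, col=7)
  Distance 5: (row=2, col=5), (row=3, col=2), (row=3, col=6), (row=4, col=1), (row=4, col=7)
  Distance 6: (row=2, col=4), (row=3, col=1), (row=3, col=3)
  Distance 7: (row=1, col=4)
  Distance 8: (row=1, col=3)
  Distance 9: (row=1, col=2)
  Distance 10: (row=1, col=1)
  Distance 11: (row=0, col=1), (row=1, col=0)
  Distance 12: (row=0, col=0), (row=2, col=0)
Total reachable: 32 (grid has 41 open cells total)

Answer: Reachable cells: 32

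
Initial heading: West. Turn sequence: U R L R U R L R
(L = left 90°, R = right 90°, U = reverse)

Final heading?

Answer: Final heading: East

Derivation:
Start: West
  U (U-turn (180°)) -> East
  R (right (90° clockwise)) -> South
  L (left (90° counter-clockwise)) -> East
  R (right (90° clockwise)) -> South
  U (U-turn (180°)) -> North
  R (right (90° clockwise)) -> East
  L (left (90° counter-clockwise)) -> North
  R (right (90° clockwise)) -> East
Final: East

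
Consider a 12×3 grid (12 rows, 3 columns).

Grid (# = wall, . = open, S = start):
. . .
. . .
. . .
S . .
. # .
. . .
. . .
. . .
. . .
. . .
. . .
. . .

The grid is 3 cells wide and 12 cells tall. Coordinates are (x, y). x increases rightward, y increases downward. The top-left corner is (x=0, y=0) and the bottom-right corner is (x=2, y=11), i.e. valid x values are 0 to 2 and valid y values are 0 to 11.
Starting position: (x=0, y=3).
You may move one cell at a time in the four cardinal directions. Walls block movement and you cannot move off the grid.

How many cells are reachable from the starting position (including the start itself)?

Answer: Reachable cells: 35

Derivation:
BFS flood-fill from (x=0, y=3):
  Distance 0: (x=0, y=3)
  Distance 1: (x=0, y=2), (x=1, y=3), (x=0, y=4)
  Distance 2: (x=0, y=1), (x=1, y=2), (x=2, y=3), (x=0, y=5)
  Distance 3: (x=0, y=0), (x=1, y=1), (x=2, y=2), (x=2, y=4), (x=1, y=5), (x=0, y=6)
  Distance 4: (x=1, y=0), (x=2, y=1), (x=2, y=5), (x=1, y=6), (x=0, y=7)
  Distance 5: (x=2, y=0), (x=2, y=6), (x=1, y=7), (x=0, y=8)
  Distance 6: (x=2, y=7), (x=1, y=8), (x=0, y=9)
  Distance 7: (x=2, y=8), (x=1, y=9), (x=0, y=10)
  Distance 8: (x=2, y=9), (x=1, y=10), (x=0, y=11)
  Distance 9: (x=2, y=10), (x=1, y=11)
  Distance 10: (x=2, y=11)
Total reachable: 35 (grid has 35 open cells total)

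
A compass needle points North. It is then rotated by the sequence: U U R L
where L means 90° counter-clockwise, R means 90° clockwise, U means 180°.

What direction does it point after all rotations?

Start: North
  U (U-turn (180°)) -> South
  U (U-turn (180°)) -> North
  R (right (90° clockwise)) -> East
  L (left (90° counter-clockwise)) -> North
Final: North

Answer: Final heading: North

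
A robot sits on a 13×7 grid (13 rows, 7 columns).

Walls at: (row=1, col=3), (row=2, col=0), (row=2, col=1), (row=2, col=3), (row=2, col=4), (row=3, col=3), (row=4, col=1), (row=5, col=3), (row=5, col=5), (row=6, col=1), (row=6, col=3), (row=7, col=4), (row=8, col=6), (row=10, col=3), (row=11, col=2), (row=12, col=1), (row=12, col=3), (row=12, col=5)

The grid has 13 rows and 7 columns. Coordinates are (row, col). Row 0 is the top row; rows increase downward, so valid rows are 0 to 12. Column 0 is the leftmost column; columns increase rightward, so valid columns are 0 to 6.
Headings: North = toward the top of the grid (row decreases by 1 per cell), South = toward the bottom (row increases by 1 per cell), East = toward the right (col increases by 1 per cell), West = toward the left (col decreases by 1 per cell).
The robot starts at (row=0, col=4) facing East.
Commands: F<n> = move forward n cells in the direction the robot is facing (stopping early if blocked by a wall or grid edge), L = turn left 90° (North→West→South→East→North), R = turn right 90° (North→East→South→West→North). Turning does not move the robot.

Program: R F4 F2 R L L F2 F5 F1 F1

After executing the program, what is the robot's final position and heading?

Start: (row=0, col=4), facing East
  R: turn right, now facing South
  F4: move forward 1/4 (blocked), now at (row=1, col=4)
  F2: move forward 0/2 (blocked), now at (row=1, col=4)
  R: turn right, now facing West
  L: turn left, now facing South
  L: turn left, now facing East
  F2: move forward 2, now at (row=1, col=6)
  F5: move forward 0/5 (blocked), now at (row=1, col=6)
  F1: move forward 0/1 (blocked), now at (row=1, col=6)
  F1: move forward 0/1 (blocked), now at (row=1, col=6)
Final: (row=1, col=6), facing East

Answer: Final position: (row=1, col=6), facing East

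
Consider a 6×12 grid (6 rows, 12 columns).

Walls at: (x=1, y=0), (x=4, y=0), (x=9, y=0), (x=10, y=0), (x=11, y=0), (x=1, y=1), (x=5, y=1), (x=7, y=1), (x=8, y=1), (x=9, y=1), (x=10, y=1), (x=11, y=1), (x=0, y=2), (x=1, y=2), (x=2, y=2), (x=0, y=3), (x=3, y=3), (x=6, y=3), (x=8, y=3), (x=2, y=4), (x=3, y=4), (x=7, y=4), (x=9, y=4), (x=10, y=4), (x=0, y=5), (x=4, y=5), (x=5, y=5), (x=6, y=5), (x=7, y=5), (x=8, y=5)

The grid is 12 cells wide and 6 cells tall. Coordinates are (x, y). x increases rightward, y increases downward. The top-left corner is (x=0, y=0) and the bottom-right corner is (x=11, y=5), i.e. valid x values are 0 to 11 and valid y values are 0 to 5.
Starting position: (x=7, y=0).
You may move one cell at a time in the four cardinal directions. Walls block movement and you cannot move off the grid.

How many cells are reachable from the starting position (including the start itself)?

BFS flood-fill from (x=7, y=0):
  Distance 0: (x=7, y=0)
  Distance 1: (x=6, y=0), (x=8, y=0)
  Distance 2: (x=5, y=0), (x=6, y=1)
  Distance 3: (x=6, y=2)
  Distance 4: (x=5, y=2), (x=7, y=2)
  Distance 5: (x=4, y=2), (x=8, y=2), (x=5, y=3), (x=7, y=3)
  Distance 6: (x=4, y=1), (x=3, y=2), (x=9, y=2), (x=4, y=3), (x=5, y=4)
  Distance 7: (x=3, y=1), (x=10, y=2), (x=9, y=3), (x=4, y=4), (x=6, y=4)
  Distance 8: (x=3, y=0), (x=2, y=1), (x=11, y=2), (x=10, y=3)
  Distance 9: (x=2, y=0), (x=11, y=3)
  Distance 10: (x=11, y=4)
  Distance 11: (x=11, y=5)
  Distance 12: (x=10, y=5)
  Distance 13: (x=9, y=5)
Total reachable: 32 (grid has 42 open cells total)

Answer: Reachable cells: 32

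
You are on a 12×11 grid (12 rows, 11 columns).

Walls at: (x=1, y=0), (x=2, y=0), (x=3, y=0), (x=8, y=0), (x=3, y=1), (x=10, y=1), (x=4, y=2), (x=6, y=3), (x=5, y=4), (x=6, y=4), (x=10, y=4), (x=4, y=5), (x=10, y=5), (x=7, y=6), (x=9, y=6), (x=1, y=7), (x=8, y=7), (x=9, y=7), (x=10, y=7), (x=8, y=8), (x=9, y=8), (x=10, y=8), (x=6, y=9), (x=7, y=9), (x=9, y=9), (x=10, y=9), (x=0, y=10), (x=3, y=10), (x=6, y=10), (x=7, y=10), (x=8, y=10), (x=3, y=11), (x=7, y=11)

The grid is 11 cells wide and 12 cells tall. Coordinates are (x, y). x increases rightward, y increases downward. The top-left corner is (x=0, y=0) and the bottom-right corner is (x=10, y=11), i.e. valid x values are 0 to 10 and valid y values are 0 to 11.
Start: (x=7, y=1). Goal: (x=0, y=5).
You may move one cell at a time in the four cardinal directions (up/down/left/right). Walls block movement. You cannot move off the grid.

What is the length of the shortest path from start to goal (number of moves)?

Answer: Shortest path length: 11

Derivation:
BFS from (x=7, y=1) until reaching (x=0, y=5):
  Distance 0: (x=7, y=1)
  Distance 1: (x=7, y=0), (x=6, y=1), (x=8, y=1), (x=7, y=2)
  Distance 2: (x=6, y=0), (x=5, y=1), (x=9, y=1), (x=6, y=2), (x=8, y=2), (x=7, y=3)
  Distance 3: (x=5, y=0), (x=9, y=0), (x=4, y=1), (x=5, y=2), (x=9, y=2), (x=8, y=3), (x=7, y=4)
  Distance 4: (x=4, y=0), (x=10, y=0), (x=10, y=2), (x=5, y=3), (x=9, y=3), (x=8, y=4), (x=7, y=5)
  Distance 5: (x=4, y=3), (x=10, y=3), (x=9, y=4), (x=6, y=5), (x=8, y=5)
  Distance 6: (x=3, y=3), (x=4, y=4), (x=5, y=5), (x=9, y=5), (x=6, y=6), (x=8, y=6)
  Distance 7: (x=3, y=2), (x=2, y=3), (x=3, y=4), (x=5, y=6), (x=6, y=7)
  Distance 8: (x=2, y=2), (x=1, y=3), (x=2, y=4), (x=3, y=5), (x=4, y=6), (x=5, y=7), (x=7, y=7), (x=6, y=8)
  Distance 9: (x=2, y=1), (x=1, y=2), (x=0, y=3), (x=1, y=4), (x=2, y=5), (x=3, y=6), (x=4, y=7), (x=5, y=8), (x=7, y=8)
  Distance 10: (x=1, y=1), (x=0, y=2), (x=0, y=4), (x=1, y=5), (x=2, y=6), (x=3, y=7), (x=4, y=8), (x=5, y=9)
  Distance 11: (x=0, y=1), (x=0, y=5), (x=1, y=6), (x=2, y=7), (x=3, y=8), (x=4, y=9), (x=5, y=10)  <- goal reached here
One shortest path (11 moves): (x=7, y=1) -> (x=6, y=1) -> (x=5, y=1) -> (x=5, y=2) -> (x=5, y=3) -> (x=4, y=3) -> (x=3, y=3) -> (x=2, y=3) -> (x=1, y=3) -> (x=0, y=3) -> (x=0, y=4) -> (x=0, y=5)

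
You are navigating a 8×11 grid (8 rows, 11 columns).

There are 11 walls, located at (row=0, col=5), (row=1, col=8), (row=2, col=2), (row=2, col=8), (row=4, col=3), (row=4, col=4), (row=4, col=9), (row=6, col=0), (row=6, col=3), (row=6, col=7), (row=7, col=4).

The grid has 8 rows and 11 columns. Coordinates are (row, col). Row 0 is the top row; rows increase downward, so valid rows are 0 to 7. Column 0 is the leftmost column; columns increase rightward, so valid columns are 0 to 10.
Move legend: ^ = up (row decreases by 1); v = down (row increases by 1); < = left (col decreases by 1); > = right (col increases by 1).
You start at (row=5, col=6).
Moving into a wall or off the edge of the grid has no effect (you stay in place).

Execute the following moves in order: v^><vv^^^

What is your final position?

Answer: Final position: (row=4, col=6)

Derivation:
Start: (row=5, col=6)
  v (down): (row=5, col=6) -> (row=6, col=6)
  ^ (up): (row=6, col=6) -> (row=5, col=6)
  > (right): (row=5, col=6) -> (row=5, col=7)
  < (left): (row=5, col=7) -> (row=5, col=6)
  v (down): (row=5, col=6) -> (row=6, col=6)
  v (down): (row=6, col=6) -> (row=7, col=6)
  ^ (up): (row=7, col=6) -> (row=6, col=6)
  ^ (up): (row=6, col=6) -> (row=5, col=6)
  ^ (up): (row=5, col=6) -> (row=4, col=6)
Final: (row=4, col=6)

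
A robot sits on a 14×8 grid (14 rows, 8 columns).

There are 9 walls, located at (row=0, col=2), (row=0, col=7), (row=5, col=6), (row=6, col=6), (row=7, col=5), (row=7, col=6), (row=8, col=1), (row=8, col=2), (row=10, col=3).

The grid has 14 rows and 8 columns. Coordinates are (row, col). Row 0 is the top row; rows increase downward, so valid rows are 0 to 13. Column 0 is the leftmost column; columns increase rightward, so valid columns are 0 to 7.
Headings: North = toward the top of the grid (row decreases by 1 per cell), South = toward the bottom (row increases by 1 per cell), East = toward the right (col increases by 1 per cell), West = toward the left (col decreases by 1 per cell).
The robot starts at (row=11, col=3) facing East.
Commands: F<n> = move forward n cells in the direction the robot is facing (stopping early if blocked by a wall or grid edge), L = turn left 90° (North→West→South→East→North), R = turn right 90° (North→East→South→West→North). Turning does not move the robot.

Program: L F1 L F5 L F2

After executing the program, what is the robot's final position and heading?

Start: (row=11, col=3), facing East
  L: turn left, now facing North
  F1: move forward 0/1 (blocked), now at (row=11, col=3)
  L: turn left, now facing West
  F5: move forward 3/5 (blocked), now at (row=11, col=0)
  L: turn left, now facing South
  F2: move forward 2, now at (row=13, col=0)
Final: (row=13, col=0), facing South

Answer: Final position: (row=13, col=0), facing South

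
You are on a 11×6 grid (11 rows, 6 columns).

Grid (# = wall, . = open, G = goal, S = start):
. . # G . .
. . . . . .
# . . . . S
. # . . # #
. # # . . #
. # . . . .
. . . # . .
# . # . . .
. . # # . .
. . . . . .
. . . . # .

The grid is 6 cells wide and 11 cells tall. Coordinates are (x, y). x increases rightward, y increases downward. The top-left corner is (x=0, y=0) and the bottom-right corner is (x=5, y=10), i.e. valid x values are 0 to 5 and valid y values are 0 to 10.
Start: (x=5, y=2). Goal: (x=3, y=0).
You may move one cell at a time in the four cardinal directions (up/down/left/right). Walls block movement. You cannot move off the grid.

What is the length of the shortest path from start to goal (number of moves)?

BFS from (x=5, y=2) until reaching (x=3, y=0):
  Distance 0: (x=5, y=2)
  Distance 1: (x=5, y=1), (x=4, y=2)
  Distance 2: (x=5, y=0), (x=4, y=1), (x=3, y=2)
  Distance 3: (x=4, y=0), (x=3, y=1), (x=2, y=2), (x=3, y=3)
  Distance 4: (x=3, y=0), (x=2, y=1), (x=1, y=2), (x=2, y=3), (x=3, y=4)  <- goal reached here
One shortest path (4 moves): (x=5, y=2) -> (x=4, y=2) -> (x=3, y=2) -> (x=3, y=1) -> (x=3, y=0)

Answer: Shortest path length: 4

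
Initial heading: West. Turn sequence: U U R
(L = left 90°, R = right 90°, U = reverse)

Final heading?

Start: West
  U (U-turn (180°)) -> East
  U (U-turn (180°)) -> West
  R (right (90° clockwise)) -> North
Final: North

Answer: Final heading: North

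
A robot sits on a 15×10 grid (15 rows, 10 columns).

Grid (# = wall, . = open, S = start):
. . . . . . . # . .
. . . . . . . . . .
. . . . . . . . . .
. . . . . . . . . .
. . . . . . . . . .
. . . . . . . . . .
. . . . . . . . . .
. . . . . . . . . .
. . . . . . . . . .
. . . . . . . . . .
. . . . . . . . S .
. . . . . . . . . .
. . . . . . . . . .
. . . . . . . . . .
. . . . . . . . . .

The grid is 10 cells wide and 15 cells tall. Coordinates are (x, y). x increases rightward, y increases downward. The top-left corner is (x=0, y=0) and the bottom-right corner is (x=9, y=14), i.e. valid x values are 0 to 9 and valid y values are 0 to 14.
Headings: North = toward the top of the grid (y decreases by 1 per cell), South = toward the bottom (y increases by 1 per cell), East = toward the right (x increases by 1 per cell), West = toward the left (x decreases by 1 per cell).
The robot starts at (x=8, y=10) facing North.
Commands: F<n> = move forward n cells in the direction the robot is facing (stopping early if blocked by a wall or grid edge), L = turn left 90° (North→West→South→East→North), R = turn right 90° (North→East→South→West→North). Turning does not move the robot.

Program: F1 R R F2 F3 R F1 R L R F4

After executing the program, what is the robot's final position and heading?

Start: (x=8, y=10), facing North
  F1: move forward 1, now at (x=8, y=9)
  R: turn right, now facing East
  R: turn right, now facing South
  F2: move forward 2, now at (x=8, y=11)
  F3: move forward 3, now at (x=8, y=14)
  R: turn right, now facing West
  F1: move forward 1, now at (x=7, y=14)
  R: turn right, now facing North
  L: turn left, now facing West
  R: turn right, now facing North
  F4: move forward 4, now at (x=7, y=10)
Final: (x=7, y=10), facing North

Answer: Final position: (x=7, y=10), facing North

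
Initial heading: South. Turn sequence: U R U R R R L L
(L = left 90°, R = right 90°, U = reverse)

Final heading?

Start: South
  U (U-turn (180°)) -> North
  R (right (90° clockwise)) -> East
  U (U-turn (180°)) -> West
  R (right (90° clockwise)) -> North
  R (right (90° clockwise)) -> East
  R (right (90° clockwise)) -> South
  L (left (90° counter-clockwise)) -> East
  L (left (90° counter-clockwise)) -> North
Final: North

Answer: Final heading: North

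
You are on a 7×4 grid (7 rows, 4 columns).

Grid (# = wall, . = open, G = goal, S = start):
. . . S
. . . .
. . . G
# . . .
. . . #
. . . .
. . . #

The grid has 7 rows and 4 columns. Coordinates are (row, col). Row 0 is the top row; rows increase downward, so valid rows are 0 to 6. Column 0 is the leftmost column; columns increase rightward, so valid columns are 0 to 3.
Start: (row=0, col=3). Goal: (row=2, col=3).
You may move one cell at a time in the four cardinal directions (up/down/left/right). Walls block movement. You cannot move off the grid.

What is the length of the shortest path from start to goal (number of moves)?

BFS from (row=0, col=3) until reaching (row=2, col=3):
  Distance 0: (row=0, col=3)
  Distance 1: (row=0, col=2), (row=1, col=3)
  Distance 2: (row=0, col=1), (row=1, col=2), (row=2, col=3)  <- goal reached here
One shortest path (2 moves): (row=0, col=3) -> (row=1, col=3) -> (row=2, col=3)

Answer: Shortest path length: 2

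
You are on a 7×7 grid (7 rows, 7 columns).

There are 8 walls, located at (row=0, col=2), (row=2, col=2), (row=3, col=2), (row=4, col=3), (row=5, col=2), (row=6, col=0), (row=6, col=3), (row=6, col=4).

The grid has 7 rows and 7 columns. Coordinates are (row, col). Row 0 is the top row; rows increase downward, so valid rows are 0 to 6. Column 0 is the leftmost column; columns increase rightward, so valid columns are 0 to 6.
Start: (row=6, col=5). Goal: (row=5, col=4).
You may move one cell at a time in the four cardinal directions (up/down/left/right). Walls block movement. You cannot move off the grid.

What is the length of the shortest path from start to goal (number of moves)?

Answer: Shortest path length: 2

Derivation:
BFS from (row=6, col=5) until reaching (row=5, col=4):
  Distance 0: (row=6, col=5)
  Distance 1: (row=5, col=5), (row=6, col=6)
  Distance 2: (row=4, col=5), (row=5, col=4), (row=5, col=6)  <- goal reached here
One shortest path (2 moves): (row=6, col=5) -> (row=5, col=5) -> (row=5, col=4)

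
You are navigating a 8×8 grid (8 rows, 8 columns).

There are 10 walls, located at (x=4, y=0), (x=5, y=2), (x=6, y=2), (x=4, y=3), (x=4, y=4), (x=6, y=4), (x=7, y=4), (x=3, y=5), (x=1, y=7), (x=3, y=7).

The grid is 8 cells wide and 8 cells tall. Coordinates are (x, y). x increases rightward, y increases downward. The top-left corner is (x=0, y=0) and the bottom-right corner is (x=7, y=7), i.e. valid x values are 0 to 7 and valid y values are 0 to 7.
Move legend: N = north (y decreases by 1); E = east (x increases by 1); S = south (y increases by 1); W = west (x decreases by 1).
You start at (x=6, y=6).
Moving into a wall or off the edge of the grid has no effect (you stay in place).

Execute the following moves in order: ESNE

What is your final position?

Start: (x=6, y=6)
  E (east): (x=6, y=6) -> (x=7, y=6)
  S (south): (x=7, y=6) -> (x=7, y=7)
  N (north): (x=7, y=7) -> (x=7, y=6)
  E (east): blocked, stay at (x=7, y=6)
Final: (x=7, y=6)

Answer: Final position: (x=7, y=6)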